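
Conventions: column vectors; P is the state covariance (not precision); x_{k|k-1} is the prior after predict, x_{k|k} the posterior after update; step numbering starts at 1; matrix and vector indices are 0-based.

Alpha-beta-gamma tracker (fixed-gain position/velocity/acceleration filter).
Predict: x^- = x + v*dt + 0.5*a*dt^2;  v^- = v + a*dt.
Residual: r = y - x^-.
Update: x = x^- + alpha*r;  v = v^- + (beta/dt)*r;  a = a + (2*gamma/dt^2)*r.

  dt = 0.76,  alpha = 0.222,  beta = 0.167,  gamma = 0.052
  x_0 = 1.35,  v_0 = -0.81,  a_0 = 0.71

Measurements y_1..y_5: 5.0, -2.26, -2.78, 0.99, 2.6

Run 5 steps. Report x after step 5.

x_post = 1.0530

step 1: x_pred=0.9394  r=4.0606  x^+=1.8409  v^+=0.6219  a^+=1.4411
step 2: x_pred=2.7297  r=-4.9897  x^+=1.6220  v^+=0.6207  a^+=0.5427
step 3: x_pred=2.2504  r=-5.0304  x^+=1.1337  v^+=-0.0722  a^+=-0.3631
step 4: x_pred=0.9739  r=0.0161  x^+=0.9775  v^+=-0.3446  a^+=-0.3602
step 5: x_pred=0.6116  r=1.9884  x^+=1.0530  v^+=-0.1814  a^+=-0.0021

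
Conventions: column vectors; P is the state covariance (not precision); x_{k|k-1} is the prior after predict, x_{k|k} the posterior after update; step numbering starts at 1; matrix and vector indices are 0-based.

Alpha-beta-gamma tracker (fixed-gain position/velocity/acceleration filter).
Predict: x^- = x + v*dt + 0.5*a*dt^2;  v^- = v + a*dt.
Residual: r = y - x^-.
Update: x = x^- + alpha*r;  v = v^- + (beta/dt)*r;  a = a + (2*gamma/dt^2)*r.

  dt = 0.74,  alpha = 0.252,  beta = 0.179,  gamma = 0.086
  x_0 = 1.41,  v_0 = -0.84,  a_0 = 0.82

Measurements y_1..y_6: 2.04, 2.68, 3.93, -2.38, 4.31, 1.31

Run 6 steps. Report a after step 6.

a_post = -2.0952

step 1: x_pred=1.0129  r=1.0271  x^+=1.2717  v^+=0.0152  a^+=1.1426
step 2: x_pred=1.5959  r=1.0841  x^+=1.8691  v^+=1.1230  a^+=1.4831
step 3: x_pred=3.1062  r=0.8238  x^+=3.3138  v^+=2.4198  a^+=1.7419
step 4: x_pred=5.5814  r=-7.9614  x^+=3.5751  v^+=1.7830  a^+=-0.7588
step 5: x_pred=4.6868  r=-0.3768  x^+=4.5918  v^+=1.1304  a^+=-0.8771
step 6: x_pred=5.1882  r=-3.8782  x^+=4.2109  v^+=-0.4568  a^+=-2.0952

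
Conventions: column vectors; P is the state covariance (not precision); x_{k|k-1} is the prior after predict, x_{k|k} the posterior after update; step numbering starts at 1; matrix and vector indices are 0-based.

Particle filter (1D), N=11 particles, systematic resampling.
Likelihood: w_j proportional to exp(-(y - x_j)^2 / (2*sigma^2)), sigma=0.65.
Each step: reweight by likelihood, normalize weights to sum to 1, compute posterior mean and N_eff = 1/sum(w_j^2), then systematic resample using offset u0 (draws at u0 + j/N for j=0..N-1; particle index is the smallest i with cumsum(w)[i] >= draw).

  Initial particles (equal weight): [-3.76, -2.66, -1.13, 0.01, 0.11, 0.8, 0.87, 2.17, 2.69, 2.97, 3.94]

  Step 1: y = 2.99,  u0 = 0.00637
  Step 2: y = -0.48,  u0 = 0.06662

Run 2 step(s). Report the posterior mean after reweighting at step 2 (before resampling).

post_mean = 2.2019

step 1: w=[0.0000, 0.0000, 0.0000, 0.0000, 0.0000, 0.0013, 0.0018, 0.1670, 0.3327, 0.3699, 0.1272]  mean=2.8600  Neff=3.4288  idx=[7, 7, 8, 8, 8, 8, 9, 9, 9, 9, 10]
step 2: w=[0.4709, 0.4709, 0.0131, 0.0131, 0.0131, 0.0131, 0.0015, 0.0015, 0.0015, 0.0015, 0.0000]  mean=2.2019  Neff=2.2516  idx=[0, 0, 0, 0, 0, 1, 1, 1, 1, 1, 4]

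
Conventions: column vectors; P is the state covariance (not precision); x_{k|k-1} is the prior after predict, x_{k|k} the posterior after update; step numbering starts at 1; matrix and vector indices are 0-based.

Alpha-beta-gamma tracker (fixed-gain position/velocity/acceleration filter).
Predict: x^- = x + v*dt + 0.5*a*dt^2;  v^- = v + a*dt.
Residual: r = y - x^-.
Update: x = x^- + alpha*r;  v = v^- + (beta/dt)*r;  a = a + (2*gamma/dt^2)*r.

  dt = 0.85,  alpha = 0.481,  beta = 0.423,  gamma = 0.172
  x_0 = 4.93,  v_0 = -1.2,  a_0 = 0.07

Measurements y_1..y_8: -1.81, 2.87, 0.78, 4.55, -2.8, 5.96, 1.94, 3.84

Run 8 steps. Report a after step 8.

step 1: x_pred=3.9353  r=-5.7453  x^+=1.1718  v^+=-3.9996  a^+=-2.6655
step 2: x_pred=-3.1908  r=6.0608  x^+=-0.2755  v^+=-3.2491  a^+=0.2202
step 3: x_pred=-2.9578  r=3.7378  x^+=-1.1599  v^+=-1.2019  a^+=1.9999
step 4: x_pred=-1.4590  r=6.0090  x^+=1.4313  v^+=3.4884  a^+=4.8609
step 5: x_pred=6.1524  r=-8.9524  x^+=1.8463  v^+=3.1650  a^+=0.5984
step 6: x_pred=4.7528  r=1.2072  x^+=5.3334  v^+=4.2745  a^+=1.1732
step 7: x_pred=9.3906  r=-7.4506  x^+=5.8068  v^+=1.5640  a^+=-2.3742
step 8: x_pred=6.2785  r=-2.4385  x^+=5.1056  v^+=-1.6676  a^+=-3.5352

a_post = -3.5352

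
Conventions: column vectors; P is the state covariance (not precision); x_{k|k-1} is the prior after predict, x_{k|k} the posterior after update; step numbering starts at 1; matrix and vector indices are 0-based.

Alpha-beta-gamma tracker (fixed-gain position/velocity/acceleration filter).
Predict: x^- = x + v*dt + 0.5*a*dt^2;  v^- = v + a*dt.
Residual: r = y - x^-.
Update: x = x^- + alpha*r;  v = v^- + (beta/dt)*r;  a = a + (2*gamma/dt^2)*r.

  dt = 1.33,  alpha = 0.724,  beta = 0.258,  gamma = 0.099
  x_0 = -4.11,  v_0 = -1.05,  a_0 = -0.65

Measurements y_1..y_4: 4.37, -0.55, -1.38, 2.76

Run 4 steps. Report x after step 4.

step 1: x_pred=-6.0814  r=10.4514  x^+=1.4854  v^+=0.1129  a^+=0.5199
step 2: x_pred=2.0954  r=-2.6454  x^+=0.1801  v^+=0.2912  a^+=0.2238
step 3: x_pred=0.7653  r=-2.1453  x^+=-0.7879  v^+=0.1726  a^+=-0.0164
step 4: x_pred=-0.5728  r=3.3328  x^+=1.8401  v^+=0.7974  a^+=0.3567

x_post = 1.8401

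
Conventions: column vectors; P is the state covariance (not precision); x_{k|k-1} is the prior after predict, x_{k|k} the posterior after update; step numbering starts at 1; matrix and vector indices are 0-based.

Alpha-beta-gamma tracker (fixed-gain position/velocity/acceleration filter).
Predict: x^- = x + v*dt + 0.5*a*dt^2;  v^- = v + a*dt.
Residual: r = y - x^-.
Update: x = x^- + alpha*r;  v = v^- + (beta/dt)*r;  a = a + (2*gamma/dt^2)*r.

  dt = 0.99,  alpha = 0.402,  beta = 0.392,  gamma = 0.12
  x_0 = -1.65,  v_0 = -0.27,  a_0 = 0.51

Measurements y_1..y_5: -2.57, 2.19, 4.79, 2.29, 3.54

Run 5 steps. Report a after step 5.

a_post = -1.0483

step 1: x_pred=-1.6674  r=-0.9026  x^+=-2.0302  v^+=-0.1225  a^+=0.2890
step 2: x_pred=-2.0099  r=4.1999  x^+=-0.3215  v^+=1.8266  a^+=1.3174
step 3: x_pred=2.1324  r=2.6576  x^+=3.2007  v^+=4.1831  a^+=1.9682
step 4: x_pred=8.3065  r=-6.0165  x^+=5.8879  v^+=3.7493  a^+=0.4949
step 5: x_pred=9.8423  r=-6.3023  x^+=7.3088  v^+=1.7439  a^+=-1.0483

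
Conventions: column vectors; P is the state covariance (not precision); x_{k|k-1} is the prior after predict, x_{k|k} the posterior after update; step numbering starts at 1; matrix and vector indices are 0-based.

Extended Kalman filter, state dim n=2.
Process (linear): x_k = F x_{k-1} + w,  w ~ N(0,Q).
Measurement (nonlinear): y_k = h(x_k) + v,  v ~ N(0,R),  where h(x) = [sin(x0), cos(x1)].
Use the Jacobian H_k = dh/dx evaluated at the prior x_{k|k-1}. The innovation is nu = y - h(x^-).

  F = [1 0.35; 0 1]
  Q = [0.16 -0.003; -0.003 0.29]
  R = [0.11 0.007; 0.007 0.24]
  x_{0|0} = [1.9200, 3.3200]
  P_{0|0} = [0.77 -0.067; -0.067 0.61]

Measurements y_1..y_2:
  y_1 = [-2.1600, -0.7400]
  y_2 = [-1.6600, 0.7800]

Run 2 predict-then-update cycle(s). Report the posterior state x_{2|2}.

step 1: x^-=[3.0820, 3.3200]  P^-=[0.9578 0.1435; 0.1435 0.9000]  H_jac=[-0.9982 0.0000; 0.0000 0.1775]  S=[1.0644 -0.0184; -0.0184 0.2683]  K=[-0.8977 0.0333; -0.1244 0.5867]  nu=[-2.2196, 0.2441]  x^+=[5.0826, 3.7394]  P^+=[0.0987 0.0096; 0.0096 0.7885]
step 2: x^-=[6.3914, 3.7394]  P^-=[0.3620 0.2826; 0.2826 1.0785]  H_jac=[0.9942 0.0000; 0.0000 0.5628]  S=[0.4678 0.1651; 0.1651 0.5816]  K=[0.7478 0.0612; 0.2580 0.9704]  nu=[-1.7680, 1.6066]  x^+=[5.1676, 4.8421]  P^+=[0.0832 0.0354; 0.0354 0.4170]

x_post = [5.1676, 4.8421]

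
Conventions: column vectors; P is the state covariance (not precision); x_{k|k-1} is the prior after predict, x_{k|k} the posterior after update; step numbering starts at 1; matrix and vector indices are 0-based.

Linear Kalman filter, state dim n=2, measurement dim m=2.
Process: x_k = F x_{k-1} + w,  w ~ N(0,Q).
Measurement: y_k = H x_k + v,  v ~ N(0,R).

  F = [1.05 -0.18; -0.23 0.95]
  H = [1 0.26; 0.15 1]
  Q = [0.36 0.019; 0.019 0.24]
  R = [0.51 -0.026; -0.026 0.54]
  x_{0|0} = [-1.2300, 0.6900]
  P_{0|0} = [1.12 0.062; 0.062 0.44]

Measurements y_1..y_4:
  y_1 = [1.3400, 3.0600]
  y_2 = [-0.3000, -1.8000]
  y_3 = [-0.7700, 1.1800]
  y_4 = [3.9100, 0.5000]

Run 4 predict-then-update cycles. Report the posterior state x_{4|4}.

x_post = [1.9294, 0.3693]

step 1: x^-=[-1.4157, 0.9384]  P^-=[1.5856 -0.2623; -0.2623 0.6693]  S=[2.0045 0.1133; 0.1133 1.1662]  K=[0.7624 -0.0951; -0.0750 0.5474]  nu=[2.5117, 2.3340]  x^+=[0.2774, 2.0276]  P^+=[0.4264 -0.1351; -0.1351 0.3178]
step 2: x^-=[-0.0737, 1.8625]  P^-=[0.8915 -0.2787; -0.2787 0.6084]  S=[1.2977 -0.0236; -0.0236 1.0849]  K=[0.6290 -0.1199; -0.0834 0.5205]  nu=[-0.7105, -3.6514]  x^+=[-0.0827, 0.0212]  P^+=[0.3590 -0.1350; -0.1350 0.3035]
step 3: x^-=[-0.0907, 0.0392]  P^-=[0.8166 -0.2598; -0.2598 0.5918]  S=[1.2315 -0.0196; -0.0196 1.0723]  K=[0.6064 -0.1170; -0.0778 0.5142]  nu=[-0.6895, 1.1544]  x^+=[-0.6438, 0.6865]  P^+=[0.3463 -0.1309; -0.1309 0.2993]
step 4: x^-=[-0.7996, 0.8002]  P^-=[0.8010 -0.2518; -0.2518 0.5857]  S=[1.2197 -0.0152; -0.0152 1.0681]  K=[0.6016 -0.1147; -0.0752 0.5119]  nu=[4.5015, -0.1803]  x^+=[1.9294, 0.3693]  P^+=[0.3434 -0.1291; -0.1291 0.2977]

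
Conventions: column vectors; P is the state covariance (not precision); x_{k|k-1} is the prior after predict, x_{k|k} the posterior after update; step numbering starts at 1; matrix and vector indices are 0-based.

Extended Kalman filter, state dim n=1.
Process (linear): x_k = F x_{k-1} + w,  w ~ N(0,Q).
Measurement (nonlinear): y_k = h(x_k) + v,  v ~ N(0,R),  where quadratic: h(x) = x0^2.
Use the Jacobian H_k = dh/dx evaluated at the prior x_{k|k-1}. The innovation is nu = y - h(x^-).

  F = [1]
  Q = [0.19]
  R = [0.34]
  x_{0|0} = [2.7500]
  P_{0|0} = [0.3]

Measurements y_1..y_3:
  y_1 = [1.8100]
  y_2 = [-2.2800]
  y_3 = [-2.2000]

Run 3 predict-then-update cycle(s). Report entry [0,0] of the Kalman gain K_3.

K[0,0] = 0.3573

step 1: x^-=[2.7500]  P^-=[0.4900]  H_jac=[5.5000]  S=[15.1625]  K=[0.1777]  nu=[-5.7525]  x^+=[1.7275]  P^+=[0.0110]
step 2: x^-=[1.7275]  P^-=[0.2010]  H_jac=[3.4551]  S=[2.7393]  K=[0.2535]  nu=[-5.2644]  x^+=[0.3930]  P^+=[0.0249]
step 3: x^-=[0.3930]  P^-=[0.2149]  H_jac=[0.7860]  S=[0.4728]  K=[0.3573]  nu=[-2.3544]  x^+=[-0.4483]  P^+=[0.1546]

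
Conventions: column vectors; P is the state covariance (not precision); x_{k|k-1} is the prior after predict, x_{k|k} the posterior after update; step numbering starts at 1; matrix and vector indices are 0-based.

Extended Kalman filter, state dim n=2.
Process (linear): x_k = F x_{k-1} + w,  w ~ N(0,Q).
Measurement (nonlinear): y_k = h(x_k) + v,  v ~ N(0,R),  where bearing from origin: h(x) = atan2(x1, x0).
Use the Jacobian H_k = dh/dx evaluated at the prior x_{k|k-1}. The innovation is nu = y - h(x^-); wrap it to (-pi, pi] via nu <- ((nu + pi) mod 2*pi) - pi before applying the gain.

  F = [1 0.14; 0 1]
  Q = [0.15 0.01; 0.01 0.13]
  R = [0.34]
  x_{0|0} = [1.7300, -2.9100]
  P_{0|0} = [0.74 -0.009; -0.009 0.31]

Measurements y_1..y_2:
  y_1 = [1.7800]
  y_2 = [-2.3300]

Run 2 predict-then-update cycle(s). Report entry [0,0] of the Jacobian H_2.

step 1: x^-=[1.3226, -2.9100]  P^-=[0.8936 0.0444; 0.0444 0.4400]  H_jac=[0.2848 0.1294]  S=[0.4231]  K=[0.6150; 0.1645]  nu=[2.9242]  x^+=[3.1211, -2.4290]  P^+=[0.7335 0.0016; 0.0016 0.4286]
step 2: x^-=[2.7810, -2.4290]  P^-=[0.8923 0.0716; 0.0716 0.5586]  H_jac=[0.1782 0.2040]  S=[0.3968]  K=[0.4375; 0.3193]  nu=[-1.6121]  x^+=[2.0758, -2.9437]  P^+=[0.8164 0.0162; 0.0162 0.5181]

H_jac[0,0] = 0.1782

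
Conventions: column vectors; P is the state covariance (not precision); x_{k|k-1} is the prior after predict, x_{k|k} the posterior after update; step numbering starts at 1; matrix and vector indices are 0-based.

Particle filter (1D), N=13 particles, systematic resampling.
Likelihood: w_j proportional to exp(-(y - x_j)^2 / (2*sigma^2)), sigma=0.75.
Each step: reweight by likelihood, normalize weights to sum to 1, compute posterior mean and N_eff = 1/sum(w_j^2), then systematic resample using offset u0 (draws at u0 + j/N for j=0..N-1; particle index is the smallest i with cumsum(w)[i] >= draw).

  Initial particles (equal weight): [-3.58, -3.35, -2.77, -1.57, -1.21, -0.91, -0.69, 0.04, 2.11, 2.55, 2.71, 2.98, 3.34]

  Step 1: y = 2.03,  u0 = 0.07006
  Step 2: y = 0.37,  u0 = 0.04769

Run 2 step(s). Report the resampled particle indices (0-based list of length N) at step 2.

resampled_idx = [0, 0, 1, 1, 1, 2, 2, 2, 3, 3, 4, 6, 9]

step 1: w=[0.0000, 0.0000, 0.0000, 0.0000, 0.0000, 0.0001, 0.0004, 0.0094, 0.3166, 0.2503, 0.2111, 0.1427, 0.0693]  mean=2.5349  Neff=4.2976  idx=[8, 8, 8, 8, 9, 9, 9, 10, 10, 10, 11, 11, 12]
step 2: w=[0.1975, 0.1975, 0.1975, 0.1975, 0.0426, 0.0426, 0.0426, 0.0224, 0.0224, 0.0224, 0.0068, 0.0068, 0.0011]  mean=2.2199  Neff=6.1314  idx=[0, 0, 1, 1, 1, 2, 2, 2, 3, 3, 4, 6, 9]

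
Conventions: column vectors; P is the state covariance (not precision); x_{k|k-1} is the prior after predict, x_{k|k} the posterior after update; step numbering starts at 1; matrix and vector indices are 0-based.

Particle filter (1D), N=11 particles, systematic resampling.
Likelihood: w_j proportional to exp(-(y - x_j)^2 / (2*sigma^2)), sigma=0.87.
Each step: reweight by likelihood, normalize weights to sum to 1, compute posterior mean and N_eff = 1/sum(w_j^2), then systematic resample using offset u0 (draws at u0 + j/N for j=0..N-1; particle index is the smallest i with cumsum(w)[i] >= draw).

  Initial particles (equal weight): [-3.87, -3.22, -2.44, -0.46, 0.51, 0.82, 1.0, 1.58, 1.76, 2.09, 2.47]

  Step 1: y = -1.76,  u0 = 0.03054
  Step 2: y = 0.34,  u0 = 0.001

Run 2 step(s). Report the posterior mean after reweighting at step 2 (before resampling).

step 1: w=[0.0373, 0.1729, 0.5208, 0.2315, 0.0235, 0.0087, 0.0046, 0.0004, 0.0002, 0.0000, 0.0000]  mean=-2.0536  Neff=2.8031  idx=[0, 1, 2, 2, 2, 2, 2, 2, 3, 3, 3]
step 2: w=[0.0000, 0.0001, 0.0030, 0.0030, 0.0030, 0.0030, 0.0030, 0.0030, 0.3272, 0.3272, 0.3272]  mean=-0.4963  Neff=3.1123  idx=[2, 8, 8, 8, 9, 9, 9, 9, 10, 10, 10]

post_mean = -0.4963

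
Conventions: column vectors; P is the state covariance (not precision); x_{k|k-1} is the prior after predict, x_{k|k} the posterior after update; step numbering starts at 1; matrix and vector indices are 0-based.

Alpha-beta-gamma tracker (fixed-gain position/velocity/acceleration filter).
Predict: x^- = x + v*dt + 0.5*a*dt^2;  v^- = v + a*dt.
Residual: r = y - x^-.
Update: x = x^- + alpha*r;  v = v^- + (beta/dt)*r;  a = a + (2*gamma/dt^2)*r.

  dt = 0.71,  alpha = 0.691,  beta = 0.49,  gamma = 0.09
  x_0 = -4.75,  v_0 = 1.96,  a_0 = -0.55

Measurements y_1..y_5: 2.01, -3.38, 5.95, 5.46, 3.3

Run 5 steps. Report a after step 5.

a_post = -1.7075

step 1: x_pred=-3.4970  r=5.5070  x^+=0.3083  v^+=5.3701  a^+=1.4164
step 2: x_pred=4.4781  r=-7.8581  x^+=-0.9518  v^+=0.9526  a^+=-1.3895
step 3: x_pred=-0.6257  r=6.5757  x^+=3.9181  v^+=4.5042  a^+=0.9585
step 4: x_pred=7.3577  r=-1.8977  x^+=6.0464  v^+=3.8751  a^+=0.2809
step 5: x_pred=8.8685  r=-5.5685  x^+=5.0207  v^+=0.2315  a^+=-1.7075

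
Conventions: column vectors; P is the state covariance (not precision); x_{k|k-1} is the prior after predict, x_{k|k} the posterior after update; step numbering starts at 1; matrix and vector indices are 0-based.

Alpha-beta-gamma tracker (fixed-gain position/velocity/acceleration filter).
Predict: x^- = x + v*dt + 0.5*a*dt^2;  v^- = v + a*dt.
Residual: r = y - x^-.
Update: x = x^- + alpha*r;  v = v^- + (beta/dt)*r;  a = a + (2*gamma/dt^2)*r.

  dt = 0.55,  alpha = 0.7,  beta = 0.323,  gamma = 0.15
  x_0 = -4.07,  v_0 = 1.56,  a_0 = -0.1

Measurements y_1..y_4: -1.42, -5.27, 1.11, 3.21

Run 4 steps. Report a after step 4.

step 1: x_pred=-3.2271  r=1.8071  x^+=-1.9621  v^+=2.5663  a^+=1.6922
step 2: x_pred=-0.2947  r=-4.9753  x^+=-3.7774  v^+=0.5751  a^+=-3.2419
step 3: x_pred=-3.9514  r=5.0614  x^+=-0.4084  v^+=1.7645  a^+=1.7777
step 4: x_pred=0.8309  r=2.3791  x^+=2.4963  v^+=4.1394  a^+=4.1371

a_post = 4.1371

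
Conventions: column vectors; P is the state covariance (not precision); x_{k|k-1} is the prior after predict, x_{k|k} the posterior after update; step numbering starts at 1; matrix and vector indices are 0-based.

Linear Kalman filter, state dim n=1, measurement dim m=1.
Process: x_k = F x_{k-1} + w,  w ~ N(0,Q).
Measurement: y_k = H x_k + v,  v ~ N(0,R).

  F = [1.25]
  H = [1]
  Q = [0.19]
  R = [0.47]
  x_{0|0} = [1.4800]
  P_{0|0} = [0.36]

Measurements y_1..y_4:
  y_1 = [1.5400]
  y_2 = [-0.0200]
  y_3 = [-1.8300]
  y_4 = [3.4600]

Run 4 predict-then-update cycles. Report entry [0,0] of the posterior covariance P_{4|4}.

P_post[0,0] = 0.2647

step 1: x^-=[1.8500]  P^-=[0.7525]  S=[1.2225]  K=[0.6155]  nu=[-0.3100]  x^+=[1.6592]  P^+=[0.2893]
step 2: x^-=[2.0740]  P^-=[0.6420]  S=[1.1120]  K=[0.5774]  nu=[-2.0940]  x^+=[0.8650]  P^+=[0.2714]
step 3: x^-=[1.0813]  P^-=[0.6140]  S=[1.0840]  K=[0.5664]  nu=[-2.9113]  x^+=[-0.5677]  P^+=[0.2662]
step 4: x^-=[-0.7097]  P^-=[0.6060]  S=[1.0760]  K=[0.5632]  nu=[4.1697]  x^+=[1.6386]  P^+=[0.2647]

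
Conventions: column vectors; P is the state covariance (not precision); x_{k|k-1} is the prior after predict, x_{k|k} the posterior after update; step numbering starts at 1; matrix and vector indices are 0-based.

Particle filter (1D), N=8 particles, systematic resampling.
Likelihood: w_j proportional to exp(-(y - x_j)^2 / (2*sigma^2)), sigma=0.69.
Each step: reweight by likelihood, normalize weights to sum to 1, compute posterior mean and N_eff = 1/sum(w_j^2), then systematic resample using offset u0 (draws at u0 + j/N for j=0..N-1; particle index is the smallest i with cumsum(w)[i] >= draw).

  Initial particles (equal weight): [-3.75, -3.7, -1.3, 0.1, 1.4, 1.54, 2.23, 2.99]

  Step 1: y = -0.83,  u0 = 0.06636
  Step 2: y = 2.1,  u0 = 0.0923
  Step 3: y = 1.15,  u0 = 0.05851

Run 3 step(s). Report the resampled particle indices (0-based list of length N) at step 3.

step 1: w=[0.0001, 0.0001, 0.6582, 0.3347, 0.0045, 0.0023, 0.0000, 0.0000]  mean=-0.8133  Neff=1.8337  idx=[2, 2, 2, 2, 2, 3, 3, 3]
step 2: w=[0.0001, 0.0001, 0.0001, 0.0001, 0.0001, 0.3331, 0.3331, 0.3331]  mean=0.0992  Neff=3.0036  idx=[5, 5, 6, 6, 6, 7, 7, 7]
step 3: w=[0.1250, 0.1250, 0.1250, 0.1250, 0.1250, 0.1250, 0.1250, 0.1250]  mean=0.1000  Neff=8.0000  idx=[0, 1, 2, 3, 4, 5, 6, 7]

resampled_idx = [0, 1, 2, 3, 4, 5, 6, 7]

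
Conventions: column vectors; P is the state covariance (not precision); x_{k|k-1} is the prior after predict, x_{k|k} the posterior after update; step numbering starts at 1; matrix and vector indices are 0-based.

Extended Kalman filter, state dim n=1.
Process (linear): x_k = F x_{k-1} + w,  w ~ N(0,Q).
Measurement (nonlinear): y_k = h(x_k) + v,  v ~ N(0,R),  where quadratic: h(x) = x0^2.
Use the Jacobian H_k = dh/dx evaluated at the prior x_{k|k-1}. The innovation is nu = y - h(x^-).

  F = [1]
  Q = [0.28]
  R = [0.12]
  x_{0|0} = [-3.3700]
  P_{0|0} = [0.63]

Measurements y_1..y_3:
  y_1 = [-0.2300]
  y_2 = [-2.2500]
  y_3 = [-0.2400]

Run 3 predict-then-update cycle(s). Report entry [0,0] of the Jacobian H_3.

H_jac[0,0] = -0.4094

step 1: x^-=[-3.3700]  P^-=[0.9100]  H_jac=[-6.7400]  S=[41.4591]  K=[-0.1479]  nu=[-11.5869]  x^+=[-1.6559]  P^+=[0.0026]
step 2: x^-=[-1.6559]  P^-=[0.2826]  H_jac=[-3.3117]  S=[3.2198]  K=[-0.2907]  nu=[-4.9918]  x^+=[-0.2047]  P^+=[0.0105]
step 3: x^-=[-0.2047]  P^-=[0.2905]  H_jac=[-0.4094]  S=[0.1687]  K=[-0.7051]  nu=[-0.2819]  x^+=[-0.0059]  P^+=[0.2067]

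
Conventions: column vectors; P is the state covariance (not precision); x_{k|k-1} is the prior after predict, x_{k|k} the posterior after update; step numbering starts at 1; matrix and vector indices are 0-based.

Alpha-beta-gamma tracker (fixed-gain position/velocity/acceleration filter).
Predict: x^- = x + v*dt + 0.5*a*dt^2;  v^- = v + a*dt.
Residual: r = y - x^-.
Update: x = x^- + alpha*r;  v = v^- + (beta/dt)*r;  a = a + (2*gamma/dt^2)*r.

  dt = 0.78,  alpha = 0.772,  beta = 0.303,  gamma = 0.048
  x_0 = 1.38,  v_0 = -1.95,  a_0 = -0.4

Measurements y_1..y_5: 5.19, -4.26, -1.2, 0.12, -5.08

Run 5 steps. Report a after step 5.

a_post = -0.2158

step 1: x_pred=-0.2627  r=5.4527  x^+=3.9468  v^+=-0.1438  a^+=0.4604
step 2: x_pred=3.9746  r=-8.2346  x^+=-2.3825  v^+=-2.9836  a^+=-0.8390
step 3: x_pred=-4.9649  r=3.7649  x^+=-2.0584  v^+=-2.1755  a^+=-0.2449
step 4: x_pred=-3.8298  r=3.9498  x^+=-0.7805  v^+=-0.8321  a^+=0.3783
step 5: x_pred=-1.3145  r=-3.7655  x^+=-4.2215  v^+=-1.9998  a^+=-0.2158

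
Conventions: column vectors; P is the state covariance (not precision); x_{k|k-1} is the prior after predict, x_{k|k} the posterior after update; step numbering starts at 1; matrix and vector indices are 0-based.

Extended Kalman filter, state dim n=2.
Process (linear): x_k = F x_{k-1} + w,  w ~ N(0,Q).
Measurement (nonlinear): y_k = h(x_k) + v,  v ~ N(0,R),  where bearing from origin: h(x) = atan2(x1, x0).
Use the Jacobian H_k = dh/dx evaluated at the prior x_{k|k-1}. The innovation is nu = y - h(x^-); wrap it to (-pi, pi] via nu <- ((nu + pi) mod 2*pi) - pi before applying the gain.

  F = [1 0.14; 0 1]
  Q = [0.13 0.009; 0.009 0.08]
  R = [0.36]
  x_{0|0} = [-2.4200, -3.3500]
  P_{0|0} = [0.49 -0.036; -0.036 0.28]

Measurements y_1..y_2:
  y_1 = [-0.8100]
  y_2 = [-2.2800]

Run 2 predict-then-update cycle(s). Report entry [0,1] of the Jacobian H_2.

H_jac[0,1] = -0.1390

step 1: x^-=[-2.8890, -3.3500]  P^-=[0.6154 0.0122; 0.0122 0.3600]  H_jac=[0.1712 -0.1476]  S=[0.3853]  K=[0.2688; -0.1325]  nu=[1.4724]  x^+=[-2.4932, -3.5451]  P^+=[0.5876 0.0259; 0.0259 0.3532]
step 2: x^-=[-2.9896, -3.5451]  P^-=[0.7318 0.0844; 0.0844 0.4332]  H_jac=[0.1648 -0.1390]  S=[0.3844]  K=[0.2833; -0.1205]  nu=[-0.0086]  x^+=[-2.9920, -3.5441]  P^+=[0.7009 0.0975; 0.0975 0.4277]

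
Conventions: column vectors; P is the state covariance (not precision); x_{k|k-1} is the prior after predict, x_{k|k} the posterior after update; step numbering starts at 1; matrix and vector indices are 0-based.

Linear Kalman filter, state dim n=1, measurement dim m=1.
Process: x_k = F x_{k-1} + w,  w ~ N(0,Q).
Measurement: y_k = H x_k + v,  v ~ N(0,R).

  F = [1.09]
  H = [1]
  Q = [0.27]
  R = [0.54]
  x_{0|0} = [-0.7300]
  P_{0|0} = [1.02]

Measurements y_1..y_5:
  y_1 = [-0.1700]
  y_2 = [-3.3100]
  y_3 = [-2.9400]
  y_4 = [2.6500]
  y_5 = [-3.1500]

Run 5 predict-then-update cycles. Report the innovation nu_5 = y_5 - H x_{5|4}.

step 1: x^-=[-0.7957]  P^-=[1.4819]  S=[2.0219]  K=[0.7329]  nu=[0.6257]  x^+=[-0.3371]  P^+=[0.3958]
step 2: x^-=[-0.3675]  P^-=[0.7402]  S=[1.2802]  K=[0.5782]  nu=[-2.9425]  x^+=[-2.0688]  P^+=[0.3122]
step 3: x^-=[-2.2550]  P^-=[0.6410]  S=[1.1810]  K=[0.5427]  nu=[-0.6850]  x^+=[-2.6268]  P^+=[0.2931]
step 4: x^-=[-2.8632]  P^-=[0.6182]  S=[1.1582]  K=[0.5338]  nu=[5.5132]  x^+=[0.0795]  P^+=[0.2882]
step 5: x^-=[0.0867]  P^-=[0.6124]  S=[1.1524]  K=[0.5314]  nu=[-3.2367]  x^+=[-1.6334]  P^+=[0.2870]

innov = [-3.2367]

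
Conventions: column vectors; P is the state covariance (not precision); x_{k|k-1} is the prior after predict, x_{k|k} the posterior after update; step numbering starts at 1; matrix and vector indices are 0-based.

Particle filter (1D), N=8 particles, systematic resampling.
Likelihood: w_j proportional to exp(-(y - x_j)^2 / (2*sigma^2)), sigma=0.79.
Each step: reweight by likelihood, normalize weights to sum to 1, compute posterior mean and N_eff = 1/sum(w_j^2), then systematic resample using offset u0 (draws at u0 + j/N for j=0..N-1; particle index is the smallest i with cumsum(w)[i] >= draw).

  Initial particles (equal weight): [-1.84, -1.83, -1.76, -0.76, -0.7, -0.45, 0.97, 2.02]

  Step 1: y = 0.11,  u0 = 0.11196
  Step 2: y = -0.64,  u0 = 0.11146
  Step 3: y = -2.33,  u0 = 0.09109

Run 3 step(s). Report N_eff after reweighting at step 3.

N_eff = 6.2068

step 1: w=[0.0177, 0.0183, 0.0227, 0.2036, 0.2207, 0.2904, 0.2064, 0.0201]  mean=-0.3052  Neff=4.5724  idx=[3, 3, 4, 5, 5, 5, 6, 7]
step 2: w=[0.1643, 0.1643, 0.1657, 0.1614, 0.1614, 0.1614, 0.0208, 0.0006]  mean=-0.5623  Neff=6.2476  idx=[0, 1, 2, 2, 3, 4, 5, 6]
step 3: w=[0.2004, 0.2004, 0.1718, 0.1718, 0.0851, 0.0851, 0.0851, 0.0002]  mean=-0.6598  Neff=6.2068  idx=[0, 1, 1, 2, 3, 3, 5, 6]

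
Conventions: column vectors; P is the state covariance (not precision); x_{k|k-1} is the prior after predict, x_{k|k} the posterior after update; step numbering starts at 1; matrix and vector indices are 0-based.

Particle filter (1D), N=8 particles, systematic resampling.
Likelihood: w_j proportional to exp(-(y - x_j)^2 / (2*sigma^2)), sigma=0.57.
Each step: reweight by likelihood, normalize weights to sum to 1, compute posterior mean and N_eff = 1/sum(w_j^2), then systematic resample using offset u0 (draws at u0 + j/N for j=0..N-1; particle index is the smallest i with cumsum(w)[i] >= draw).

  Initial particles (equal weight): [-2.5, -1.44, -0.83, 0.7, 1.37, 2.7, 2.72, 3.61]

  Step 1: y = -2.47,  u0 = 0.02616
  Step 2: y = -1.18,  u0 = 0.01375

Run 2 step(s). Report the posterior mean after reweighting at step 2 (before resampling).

step 1: w=[0.8253, 0.1615, 0.0132, 0.0000, 0.0000, 0.0000, 0.0000, 0.0000]  mean=-2.3068  Neff=1.4136  idx=[0, 0, 0, 0, 0, 0, 0, 1]
step 2: w=[0.0496, 0.0496, 0.0496, 0.0496, 0.0496, 0.0496, 0.0496, 0.6528]  mean=-1.8080  Neff=2.2553  idx=[0, 2, 5, 7, 7, 7, 7, 7]

post_mean = -1.8080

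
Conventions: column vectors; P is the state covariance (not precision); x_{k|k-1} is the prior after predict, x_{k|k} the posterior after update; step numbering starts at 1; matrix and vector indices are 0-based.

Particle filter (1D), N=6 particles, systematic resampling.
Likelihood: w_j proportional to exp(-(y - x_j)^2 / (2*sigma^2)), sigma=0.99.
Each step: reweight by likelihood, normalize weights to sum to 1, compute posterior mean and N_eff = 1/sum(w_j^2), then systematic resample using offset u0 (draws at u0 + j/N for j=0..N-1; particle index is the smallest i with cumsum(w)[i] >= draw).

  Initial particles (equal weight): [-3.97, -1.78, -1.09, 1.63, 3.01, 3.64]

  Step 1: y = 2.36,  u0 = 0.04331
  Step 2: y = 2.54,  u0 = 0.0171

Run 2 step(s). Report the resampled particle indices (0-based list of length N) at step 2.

resampled_idx = [0, 1, 2, 3, 4, 4]

step 1: w=[0.0000, 0.0001, 0.0012, 0.3802, 0.4022, 0.2163]  mean=2.6165  Neff=2.8316  idx=[3, 3, 3, 4, 4, 5]
step 2: w=[0.1527, 0.1527, 0.1527, 0.2081, 0.2081, 0.1257]  mean=2.4570  Neff=5.8014  idx=[0, 1, 2, 3, 4, 4]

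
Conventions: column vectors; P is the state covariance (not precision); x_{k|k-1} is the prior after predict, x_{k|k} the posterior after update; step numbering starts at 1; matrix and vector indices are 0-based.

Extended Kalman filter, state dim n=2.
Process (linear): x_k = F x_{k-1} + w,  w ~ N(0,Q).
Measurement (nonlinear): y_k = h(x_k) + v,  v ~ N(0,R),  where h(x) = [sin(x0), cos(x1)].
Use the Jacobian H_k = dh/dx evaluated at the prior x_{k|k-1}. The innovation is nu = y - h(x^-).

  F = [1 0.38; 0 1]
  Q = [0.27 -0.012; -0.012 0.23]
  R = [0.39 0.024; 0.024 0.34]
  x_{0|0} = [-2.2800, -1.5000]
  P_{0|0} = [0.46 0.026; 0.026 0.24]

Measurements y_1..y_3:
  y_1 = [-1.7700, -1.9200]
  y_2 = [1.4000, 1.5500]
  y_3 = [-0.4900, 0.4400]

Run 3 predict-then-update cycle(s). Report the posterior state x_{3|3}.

step 1: x^-=[-2.8500, -1.5000]  P^-=[0.7844 0.1052; 0.1052 0.4700]  H_jac=[-0.9578 0.0000; 0.0000 0.9975]  S=[1.1096 -0.0765; -0.0765 0.8076]  K=[-0.6725 0.0662; -0.0511 0.5756]  nu=[-1.4825, -1.9907]  x^+=[-1.9848, -2.5702]  P^+=[0.2722 0.0064; 0.0064 0.1950]
step 2: x^-=[-2.9614, -2.5702]  P^-=[0.5752 0.0685; 0.0685 0.4250]  H_jac=[-0.9838 0.0000; 0.0000 0.5408]  S=[0.9467 -0.0124; -0.0124 0.4643]  K=[-0.5969 0.0638; -0.0647 0.4933]  nu=[1.5792, 2.3911]  x^+=[-3.7515, -1.4928]  P^+=[0.2351 0.0136; 0.0136 0.3072]
step 3: x^-=[-4.3188, -1.4928]  P^-=[0.5598 0.1184; 0.1184 0.5372]  H_jac=[-0.3835 0.0000; 0.0000 0.9970]  S=[0.4723 -0.0213; -0.0213 0.8740]  K=[-0.4489 0.1241; -0.0686 0.6112]  nu=[-1.4135, 0.3621]  x^+=[-3.6393, -1.1745]  P^+=[0.4488 0.0315; 0.0315 0.2068]

x_post = [-3.6393, -1.1745]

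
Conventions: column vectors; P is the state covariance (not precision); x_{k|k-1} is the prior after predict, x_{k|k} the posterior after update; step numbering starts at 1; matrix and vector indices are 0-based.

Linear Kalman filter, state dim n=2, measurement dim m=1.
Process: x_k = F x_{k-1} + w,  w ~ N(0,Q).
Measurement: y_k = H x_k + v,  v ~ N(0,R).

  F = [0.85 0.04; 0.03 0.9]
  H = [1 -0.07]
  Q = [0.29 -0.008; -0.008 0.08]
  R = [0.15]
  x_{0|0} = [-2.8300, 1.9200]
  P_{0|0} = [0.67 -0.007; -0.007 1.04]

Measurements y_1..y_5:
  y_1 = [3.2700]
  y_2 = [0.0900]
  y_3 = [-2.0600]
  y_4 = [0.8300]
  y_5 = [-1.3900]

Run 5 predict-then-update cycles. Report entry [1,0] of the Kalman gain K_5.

K[1,0] = 0.0306

step 1: x^-=[-2.3287, 1.6431]  P^-=[0.7753 0.0412; 0.0412 0.9226]  S=[0.9240]  K=[0.8359; -0.0253]  nu=[5.7137]  x^+=[2.4473, 1.4983]  P^+=[0.1296 0.0607; 0.0607 0.9220]
step 2: x^-=[2.1402, 1.4219]  P^-=[0.3893 0.0750; 0.0750 0.8302]  S=[0.5328]  K=[0.7207; 0.0318]  nu=[-1.9506]  x^+=[0.7343, 1.3599]  P^+=[0.1125 0.0628; 0.0628 0.8297]
step 3: x^-=[0.6786, 1.2460]  P^-=[0.3769 0.0729; 0.0729 0.7556]  S=[0.5204]  K=[0.7144; 0.0384]  nu=[-2.6514]  x^+=[-1.2157, 1.1441]  P^+=[0.1113 0.0586; 0.0586 0.7548]
step 4: x^-=[-0.9876, 0.9932]  P^-=[0.3756 0.0669; 0.0669 0.6946]  S=[0.5196]  K=[0.7138; 0.0352]  nu=[1.8871]  x^+=[0.3594, 1.0596]  P^+=[0.1108 0.0539; 0.0539 0.6940]
step 5: x^-=[0.3479, 0.9644]  P^-=[0.3749 0.0611; 0.0611 0.6451]  S=[0.5195]  K=[0.7134; 0.0306]  nu=[-1.6704]  x^+=[-0.8437, 0.9132]  P^+=[0.1105 0.0497; 0.0497 0.6447]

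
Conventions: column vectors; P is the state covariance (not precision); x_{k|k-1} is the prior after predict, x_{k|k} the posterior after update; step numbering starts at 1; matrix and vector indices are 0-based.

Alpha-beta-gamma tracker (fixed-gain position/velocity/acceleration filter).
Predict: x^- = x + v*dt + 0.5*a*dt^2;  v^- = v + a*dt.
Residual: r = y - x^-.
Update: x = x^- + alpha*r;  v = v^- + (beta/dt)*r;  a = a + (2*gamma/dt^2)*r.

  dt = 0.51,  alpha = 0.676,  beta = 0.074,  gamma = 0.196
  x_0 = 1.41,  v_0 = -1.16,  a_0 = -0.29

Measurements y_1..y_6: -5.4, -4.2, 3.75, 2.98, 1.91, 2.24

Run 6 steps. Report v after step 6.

step 1: x_pred=0.7807  r=-6.1807  x^+=-3.3975  v^+=-2.2047  a^+=-9.6050
step 2: x_pred=-5.7710  r=1.5710  x^+=-4.7090  v^+=-6.8753  a^+=-7.2373
step 3: x_pred=-9.1566  r=12.9066  x^+=-0.4317  v^+=-8.6936  a^+=12.2144
step 4: x_pred=-3.2770  r=6.2570  x^+=0.9527  v^+=-1.5564  a^+=21.6444
step 5: x_pred=2.9738  r=-1.0638  x^+=2.2547  v^+=9.3279  a^+=20.0411
step 6: x_pred=9.6182  r=-7.3782  x^+=4.6306  v^+=18.4783  a^+=8.9213

v_post = 18.4783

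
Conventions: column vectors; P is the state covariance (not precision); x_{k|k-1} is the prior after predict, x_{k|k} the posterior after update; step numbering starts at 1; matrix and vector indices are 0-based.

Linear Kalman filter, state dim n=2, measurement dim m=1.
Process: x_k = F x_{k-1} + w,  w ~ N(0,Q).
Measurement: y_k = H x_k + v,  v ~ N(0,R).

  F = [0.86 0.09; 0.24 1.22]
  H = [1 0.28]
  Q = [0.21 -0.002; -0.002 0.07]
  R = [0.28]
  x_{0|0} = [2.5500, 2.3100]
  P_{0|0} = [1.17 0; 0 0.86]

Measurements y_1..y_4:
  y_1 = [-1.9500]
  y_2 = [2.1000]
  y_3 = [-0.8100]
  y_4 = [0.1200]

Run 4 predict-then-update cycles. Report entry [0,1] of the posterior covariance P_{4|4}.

P_post[0,1] = -0.3134

step 1: x^-=[2.4009, 3.4302]  P^-=[1.0823 0.3339; 0.3339 1.4174]  S=[1.6604]  K=[0.7081; 0.4401]  nu=[-5.3114]  x^+=[-1.3602, 1.0925]  P^+=[0.2497 -0.1836; -0.1836 1.0958]
step 2: x^-=[-1.0715, 1.0064]  P^-=[0.3751 -0.0267; -0.0267 1.6078]  S=[0.7662]  K=[0.4798; 0.5527]  nu=[2.8897]  x^+=[0.3150, 2.6035]  P^+=[0.1987 -0.2299; -0.2299 1.3738]
step 3: x^-=[0.5052, 3.2519]  P^-=[0.3325 -0.0563; -0.0563 1.9916]  S=[0.7371]  K=[0.4297; 0.6801]  nu=[-2.2258]  x^+=[-0.4512, 1.7381]  P^+=[0.1964 -0.2717; -0.2717 1.6506]
step 4: x^-=[-0.2316, 2.0122]  P^-=[0.3266 -0.0712; -0.0712 2.3790]  S=[0.7532]  K=[0.4071; 0.7898]  nu=[-0.2118]  x^+=[-0.3178, 1.8449]  P^+=[0.2017 -0.3134; -0.3134 1.9091]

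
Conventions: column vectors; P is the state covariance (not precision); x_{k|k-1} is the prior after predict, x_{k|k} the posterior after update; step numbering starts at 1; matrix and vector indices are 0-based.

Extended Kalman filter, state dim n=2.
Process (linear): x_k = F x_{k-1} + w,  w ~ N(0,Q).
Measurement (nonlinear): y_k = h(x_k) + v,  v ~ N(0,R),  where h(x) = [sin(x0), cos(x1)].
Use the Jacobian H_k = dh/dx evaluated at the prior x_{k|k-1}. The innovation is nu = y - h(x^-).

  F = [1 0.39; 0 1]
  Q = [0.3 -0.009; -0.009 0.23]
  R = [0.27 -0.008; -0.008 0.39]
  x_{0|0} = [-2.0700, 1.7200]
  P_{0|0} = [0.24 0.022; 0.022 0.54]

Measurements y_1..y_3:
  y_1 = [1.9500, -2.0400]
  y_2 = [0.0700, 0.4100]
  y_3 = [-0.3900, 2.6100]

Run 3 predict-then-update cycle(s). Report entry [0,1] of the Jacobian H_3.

H_jac[0,1] = 0.0000

step 1: x^-=[-1.3992, 1.7200]  P^-=[0.6393 0.2236; 0.2236 0.7700]  H_jac=[0.1708 0.0000; 0.0000 -0.9889]  S=[0.2886 -0.0458; -0.0458 1.1430]  K=[0.3497 -0.1795; 0.0268 -0.6651]  nu=[2.9353, -1.8913]  x^+=[-0.0332, 3.0568]  P^+=[0.5614 0.0736; 0.0736 0.2625]
step 2: x^-=[1.1590, 3.0568]  P^-=[0.9588 0.1670; 0.1670 0.4925]  H_jac=[0.4003 0.0000; 0.0000 -0.0847]  S=[0.4236 -0.0137; -0.0137 0.3935]  K=[0.9058 -0.0045; 0.1545 -0.1007]  nu=[-0.8464, 1.4064]  x^+=[0.3860, 2.7843]  P^+=[0.6111 0.1063; 0.1063 0.4780]
step 3: x^-=[1.4719, 2.7843]  P^-=[1.0667 0.2837; 0.2837 0.7080]  H_jac=[0.0988 0.0000; 0.0000 -0.3497]  S=[0.2804 -0.0178; -0.0178 0.4766]  K=[0.3634 -0.1946; 0.0671 -0.5170]  nu=[-1.3851, 3.5469]  x^+=[0.2784, 0.8577]  P^+=[1.0091 0.2253; 0.2253 0.5781]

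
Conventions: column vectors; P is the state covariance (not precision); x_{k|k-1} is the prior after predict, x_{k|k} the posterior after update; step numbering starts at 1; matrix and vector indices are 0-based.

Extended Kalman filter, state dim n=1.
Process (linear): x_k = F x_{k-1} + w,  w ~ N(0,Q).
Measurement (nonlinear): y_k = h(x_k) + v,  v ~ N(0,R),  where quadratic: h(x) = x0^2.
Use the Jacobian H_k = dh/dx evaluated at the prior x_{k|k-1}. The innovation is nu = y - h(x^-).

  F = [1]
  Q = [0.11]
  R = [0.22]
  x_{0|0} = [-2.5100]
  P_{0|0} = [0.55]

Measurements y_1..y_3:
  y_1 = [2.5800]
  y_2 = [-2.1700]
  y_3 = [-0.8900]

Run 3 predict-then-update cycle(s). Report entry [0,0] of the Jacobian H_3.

step 1: x^-=[-2.5100]  P^-=[0.6600]  H_jac=[-5.0200]  S=[16.8523]  K=[-0.1966]  nu=[-3.7201]  x^+=[-1.7786]  P^+=[0.0086]
step 2: x^-=[-1.7786]  P^-=[0.1186]  H_jac=[-3.5572]  S=[1.7210]  K=[-0.2452]  nu=[-5.3335]  x^+=[-0.4710]  P^+=[0.0152]
step 3: x^-=[-0.4710]  P^-=[0.1252]  H_jac=[-0.9419]  S=[0.3310]  K=[-0.3561]  nu=[-1.1118]  x^+=[-0.0750]  P^+=[0.0832]

H_jac[0,0] = -0.9419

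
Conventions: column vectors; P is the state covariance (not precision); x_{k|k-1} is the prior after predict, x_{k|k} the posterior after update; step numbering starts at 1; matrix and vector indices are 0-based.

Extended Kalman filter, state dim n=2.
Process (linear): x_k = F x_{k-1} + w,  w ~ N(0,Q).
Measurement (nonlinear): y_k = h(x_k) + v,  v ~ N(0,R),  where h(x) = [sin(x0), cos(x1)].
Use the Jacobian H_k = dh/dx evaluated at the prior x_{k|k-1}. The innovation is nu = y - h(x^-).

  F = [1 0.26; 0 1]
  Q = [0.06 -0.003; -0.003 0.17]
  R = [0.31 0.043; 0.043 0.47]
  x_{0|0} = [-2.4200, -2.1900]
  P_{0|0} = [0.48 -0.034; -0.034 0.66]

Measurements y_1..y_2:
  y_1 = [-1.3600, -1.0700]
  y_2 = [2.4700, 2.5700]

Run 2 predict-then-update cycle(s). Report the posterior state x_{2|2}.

x_post = [-3.9116, -1.1039]

step 1: x^-=[-2.9894, -2.1900]  P^-=[0.5669 0.1346; 0.1346 0.8300]  H_jac=[-0.9884 0.0000; 0.0000 0.8143]  S=[0.8639 -0.0653; -0.0653 1.0204]  K=[-0.6437 0.0662; -0.1044 0.6557]  nu=[-1.2084, -0.4896]  x^+=[-2.2440, -2.3849]  P^+=[0.1990 0.0042; 0.0042 0.3729]
step 2: x^-=[-2.8641, -2.3849]  P^-=[0.2864 0.0982; 0.0982 0.5429]  H_jac=[-0.9617 0.0000; 0.0000 0.6865]  S=[0.5749 -0.0218; -0.0218 0.7259]  K=[-0.4761 0.0785; -0.1449 0.5091]  nu=[2.7440, 3.2971]  x^+=[-3.9116, -1.1039]  P^+=[0.1500 0.0239; 0.0239 0.3395]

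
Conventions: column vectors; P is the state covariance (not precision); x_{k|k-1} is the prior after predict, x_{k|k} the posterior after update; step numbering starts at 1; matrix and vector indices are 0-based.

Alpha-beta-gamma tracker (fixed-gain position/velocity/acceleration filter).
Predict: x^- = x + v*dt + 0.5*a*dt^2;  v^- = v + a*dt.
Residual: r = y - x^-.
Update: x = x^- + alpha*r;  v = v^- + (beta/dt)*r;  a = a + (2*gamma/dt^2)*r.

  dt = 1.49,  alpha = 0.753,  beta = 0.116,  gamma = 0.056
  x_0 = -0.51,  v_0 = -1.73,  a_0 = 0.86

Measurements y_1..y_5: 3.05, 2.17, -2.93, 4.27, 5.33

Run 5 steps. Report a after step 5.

step 1: x_pred=-2.1331  r=5.1831  x^+=1.7698  v^+=-0.0451  a^+=1.1215
step 2: x_pred=2.9475  r=-0.7775  x^+=2.3620  v^+=1.5654  a^+=1.0823
step 3: x_pred=5.8958  r=-8.8258  x^+=-0.7500  v^+=2.4908  a^+=0.6370
step 4: x_pred=3.6684  r=0.6016  x^+=4.1214  v^+=3.4868  a^+=0.6674
step 5: x_pred=10.0575  r=-4.7275  x^+=6.4977  v^+=4.1131  a^+=0.4289

a_post = 0.4289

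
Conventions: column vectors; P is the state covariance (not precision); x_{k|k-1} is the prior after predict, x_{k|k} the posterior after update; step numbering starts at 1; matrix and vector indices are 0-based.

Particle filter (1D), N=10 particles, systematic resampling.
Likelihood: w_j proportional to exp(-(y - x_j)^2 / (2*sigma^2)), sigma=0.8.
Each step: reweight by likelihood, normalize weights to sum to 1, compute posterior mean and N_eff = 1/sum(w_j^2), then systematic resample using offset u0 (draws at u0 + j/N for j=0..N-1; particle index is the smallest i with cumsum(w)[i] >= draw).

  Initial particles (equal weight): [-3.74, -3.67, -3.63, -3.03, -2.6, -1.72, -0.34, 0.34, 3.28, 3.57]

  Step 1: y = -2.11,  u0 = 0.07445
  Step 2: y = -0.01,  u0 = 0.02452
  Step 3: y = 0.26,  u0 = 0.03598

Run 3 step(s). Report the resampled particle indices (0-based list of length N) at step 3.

step 1: w=[0.0453, 0.0540, 0.0594, 0.1865, 0.2995, 0.3208, 0.0312, 0.0033, 0.0000, 0.0000]  mean=-2.4881  Neff=4.2223  idx=[1, 3, 3, 4, 4, 4, 5, 5, 5, 6]
step 2: w=[0.0000, 0.0006, 0.0006, 0.0043, 0.0043, 0.0043, 0.0820, 0.0820, 0.0820, 0.7398]  mean=-0.7121  Neff=1.7619  idx=[6, 7, 8, 9, 9, 9, 9, 9, 9, 9]
step 3: w=[0.0086, 0.0086, 0.0086, 0.1392, 0.1392, 0.1392, 0.1392, 0.1392, 0.1392, 0.1392]  mean=-0.3757  Neff=7.3645  idx=[3, 3, 4, 5, 5, 6, 7, 8, 8, 9]

resampled_idx = [3, 3, 4, 5, 5, 6, 7, 8, 8, 9]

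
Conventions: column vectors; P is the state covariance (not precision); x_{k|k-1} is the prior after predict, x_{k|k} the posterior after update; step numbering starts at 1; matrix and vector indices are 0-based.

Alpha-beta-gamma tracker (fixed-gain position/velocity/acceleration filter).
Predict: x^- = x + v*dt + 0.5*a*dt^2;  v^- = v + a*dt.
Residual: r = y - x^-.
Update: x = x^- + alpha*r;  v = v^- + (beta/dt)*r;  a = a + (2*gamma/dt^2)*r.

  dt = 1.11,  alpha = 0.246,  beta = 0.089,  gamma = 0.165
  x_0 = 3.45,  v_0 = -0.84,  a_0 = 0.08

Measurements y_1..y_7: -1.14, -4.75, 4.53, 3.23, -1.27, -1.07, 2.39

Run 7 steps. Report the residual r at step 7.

step 1: x_pred=2.5669  r=-3.7069  x^+=1.6550  v^+=-1.0484  a^+=-0.9128
step 2: x_pred=-0.0711  r=-4.6789  x^+=-1.2221  v^+=-2.4368  a^+=-2.1660
step 3: x_pred=-5.2614  r=9.7914  x^+=-2.8527  v^+=-4.0560  a^+=0.4565
step 4: x_pred=-7.0737  r=10.3037  x^+=-4.5390  v^+=-2.7232  a^+=3.2161
step 5: x_pred=-5.5804  r=4.3104  x^+=-4.5200  v^+=1.1923  a^+=4.3706
step 6: x_pred=-0.5040  r=-0.5660  x^+=-0.6433  v^+=5.9983  a^+=4.2190
step 7: x_pred=8.6140  r=-6.2240  x^+=7.0829  v^+=10.1824  a^+=2.5520

resid = -6.2240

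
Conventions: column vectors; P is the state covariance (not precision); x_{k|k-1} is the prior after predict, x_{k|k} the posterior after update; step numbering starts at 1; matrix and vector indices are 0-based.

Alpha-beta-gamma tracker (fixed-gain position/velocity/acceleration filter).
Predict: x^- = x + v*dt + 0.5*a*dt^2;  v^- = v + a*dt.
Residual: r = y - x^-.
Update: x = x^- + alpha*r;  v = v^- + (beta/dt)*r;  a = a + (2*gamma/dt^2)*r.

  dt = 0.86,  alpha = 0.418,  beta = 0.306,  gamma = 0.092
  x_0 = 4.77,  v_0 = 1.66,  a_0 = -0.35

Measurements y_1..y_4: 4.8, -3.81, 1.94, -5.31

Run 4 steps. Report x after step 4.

step 1: x_pred=6.0682  r=-1.2682  x^+=5.5381  v^+=0.9078  a^+=-0.6655
step 2: x_pred=6.0727  r=-9.8827  x^+=1.9417  v^+=-3.1809  a^+=-3.1241
step 3: x_pred=-1.9492  r=3.8892  x^+=-0.3235  v^+=-4.4839  a^+=-2.1566
step 4: x_pred=-4.9771  r=-0.3329  x^+=-5.1163  v^+=-6.4569  a^+=-2.2394

x_post = -5.1163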